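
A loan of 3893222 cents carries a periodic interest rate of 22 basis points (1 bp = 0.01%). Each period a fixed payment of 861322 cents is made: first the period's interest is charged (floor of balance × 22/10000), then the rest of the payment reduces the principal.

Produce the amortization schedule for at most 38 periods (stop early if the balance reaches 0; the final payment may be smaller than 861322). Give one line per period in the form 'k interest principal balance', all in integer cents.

1. interest=⌊3893222·22/10000⌋=8565; principal=861322-8565=852757; balance=3893222-852757=3040465
2. interest=⌊3040465·22/10000⌋=6689; principal=861322-6689=854633; balance=3040465-854633=2185832
3. interest=⌊2185832·22/10000⌋=4808; principal=861322-4808=856514; balance=2185832-856514=1329318
4. interest=⌊1329318·22/10000⌋=2924; principal=861322-2924=858398; balance=1329318-858398=470920
5. interest=⌊470920·22/10000⌋=1036; principal=min(861322-1036,470920)=470920; balance=470920-470920=0

1 8565 852757 3040465
2 6689 854633 2185832
3 4808 856514 1329318
4 2924 858398 470920
5 1036 470920 0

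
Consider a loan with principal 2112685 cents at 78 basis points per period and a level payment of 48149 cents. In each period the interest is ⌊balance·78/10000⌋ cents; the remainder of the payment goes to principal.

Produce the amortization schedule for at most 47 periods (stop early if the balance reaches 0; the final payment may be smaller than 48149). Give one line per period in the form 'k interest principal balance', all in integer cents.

1 16478 31671 2081014
2 16231 31918 2049096
3 15982 32167 2016929
4 15732 32417 1984512
5 15479 32670 1951842
6 15224 32925 1918917
7 14967 33182 1885735
8 14708 33441 1852294
9 14447 33702 1818592
10 14185 33964 1784628
11 13920 34229 1750399
12 13653 34496 1715903
13 13384 34765 1681138
14 13112 35037 1646101
15 12839 35310 1610791
16 12564 35585 1575206
17 12286 35863 1539343
18 12006 36143 1503200
19 11724 36425 1466775
20 11440 36709 1430066
21 11154 36995 1393071
22 10865 37284 1355787
23 10575 37574 1318213
24 10282 37867 1280346
25 9986 38163 1242183
26 9689 38460 1203723
27 9389 38760 1164963
28 9086 39063 1125900
29 8782 39367 1086533
30 8474 39675 1046858
31 8165 39984 1006874
32 7853 40296 966578
33 7539 40610 925968
34 7222 40927 885041
35 6903 41246 843795
36 6581 41568 802227
37 6257 41892 760335
38 5930 42219 718116
39 5601 42548 675568
40 5269 42880 632688
41 4934 43215 589473
42 4597 43552 545921
43 4258 43891 502030
44 3915 44234 457796
45 3570 44579 413217
46 3223 44926 368291
47 2872 45277 323014

1. interest=⌊2112685·78/10000⌋=16478; principal=48149-16478=31671; balance=2112685-31671=2081014
2. interest=⌊2081014·78/10000⌋=16231; principal=48149-16231=31918; balance=2081014-31918=2049096
3. interest=⌊2049096·78/10000⌋=15982; principal=48149-15982=32167; balance=2049096-32167=2016929
4. interest=⌊2016929·78/10000⌋=15732; principal=48149-15732=32417; balance=2016929-32417=1984512
5. interest=⌊1984512·78/10000⌋=15479; principal=48149-15479=32670; balance=1984512-32670=1951842
6. interest=⌊1951842·78/10000⌋=15224; principal=48149-15224=32925; balance=1951842-32925=1918917
7. interest=⌊1918917·78/10000⌋=14967; principal=48149-14967=33182; balance=1918917-33182=1885735
8. interest=⌊1885735·78/10000⌋=14708; principal=48149-14708=33441; balance=1885735-33441=1852294
9. interest=⌊1852294·78/10000⌋=14447; principal=48149-14447=33702; balance=1852294-33702=1818592
10. interest=⌊1818592·78/10000⌋=14185; principal=48149-14185=33964; balance=1818592-33964=1784628
11. interest=⌊1784628·78/10000⌋=13920; principal=48149-13920=34229; balance=1784628-34229=1750399
12. interest=⌊1750399·78/10000⌋=13653; principal=48149-13653=34496; balance=1750399-34496=1715903
13. interest=⌊1715903·78/10000⌋=13384; principal=48149-13384=34765; balance=1715903-34765=1681138
14. interest=⌊1681138·78/10000⌋=13112; principal=48149-13112=35037; balance=1681138-35037=1646101
15. interest=⌊1646101·78/10000⌋=12839; principal=48149-12839=35310; balance=1646101-35310=1610791
16. interest=⌊1610791·78/10000⌋=12564; principal=48149-12564=35585; balance=1610791-35585=1575206
17. interest=⌊1575206·78/10000⌋=12286; principal=48149-12286=35863; balance=1575206-35863=1539343
18. interest=⌊1539343·78/10000⌋=12006; principal=48149-12006=36143; balance=1539343-36143=1503200
19. interest=⌊1503200·78/10000⌋=11724; principal=48149-11724=36425; balance=1503200-36425=1466775
20. interest=⌊1466775·78/10000⌋=11440; principal=48149-11440=36709; balance=1466775-36709=1430066
21. interest=⌊1430066·78/10000⌋=11154; principal=48149-11154=36995; balance=1430066-36995=1393071
22. interest=⌊1393071·78/10000⌋=10865; principal=48149-10865=37284; balance=1393071-37284=1355787
23. interest=⌊1355787·78/10000⌋=10575; principal=48149-10575=37574; balance=1355787-37574=1318213
24. interest=⌊1318213·78/10000⌋=10282; principal=48149-10282=37867; balance=1318213-37867=1280346
25. interest=⌊1280346·78/10000⌋=9986; principal=48149-9986=38163; balance=1280346-38163=1242183
26. interest=⌊1242183·78/10000⌋=9689; principal=48149-9689=38460; balance=1242183-38460=1203723
27. interest=⌊1203723·78/10000⌋=9389; principal=48149-9389=38760; balance=1203723-38760=1164963
28. interest=⌊1164963·78/10000⌋=9086; principal=48149-9086=39063; balance=1164963-39063=1125900
29. interest=⌊1125900·78/10000⌋=8782; principal=48149-8782=39367; balance=1125900-39367=1086533
30. interest=⌊1086533·78/10000⌋=8474; principal=48149-8474=39675; balance=1086533-39675=1046858
31. interest=⌊1046858·78/10000⌋=8165; principal=48149-8165=39984; balance=1046858-39984=1006874
32. interest=⌊1006874·78/10000⌋=7853; principal=48149-7853=40296; balance=1006874-40296=966578
33. interest=⌊966578·78/10000⌋=7539; principal=48149-7539=40610; balance=966578-40610=925968
34. interest=⌊925968·78/10000⌋=7222; principal=48149-7222=40927; balance=925968-40927=885041
35. interest=⌊885041·78/10000⌋=6903; principal=48149-6903=41246; balance=885041-41246=843795
36. interest=⌊843795·78/10000⌋=6581; principal=48149-6581=41568; balance=843795-41568=802227
37. interest=⌊802227·78/10000⌋=6257; principal=48149-6257=41892; balance=802227-41892=760335
38. interest=⌊760335·78/10000⌋=5930; principal=48149-5930=42219; balance=760335-42219=718116
39. interest=⌊718116·78/10000⌋=5601; principal=48149-5601=42548; balance=718116-42548=675568
40. interest=⌊675568·78/10000⌋=5269; principal=48149-5269=42880; balance=675568-42880=632688
41. interest=⌊632688·78/10000⌋=4934; principal=48149-4934=43215; balance=632688-43215=589473
42. interest=⌊589473·78/10000⌋=4597; principal=48149-4597=43552; balance=589473-43552=545921
43. interest=⌊545921·78/10000⌋=4258; principal=48149-4258=43891; balance=545921-43891=502030
44. interest=⌊502030·78/10000⌋=3915; principal=48149-3915=44234; balance=502030-44234=457796
45. interest=⌊457796·78/10000⌋=3570; principal=48149-3570=44579; balance=457796-44579=413217
46. interest=⌊413217·78/10000⌋=3223; principal=48149-3223=44926; balance=413217-44926=368291
47. interest=⌊368291·78/10000⌋=2872; principal=48149-2872=45277; balance=368291-45277=323014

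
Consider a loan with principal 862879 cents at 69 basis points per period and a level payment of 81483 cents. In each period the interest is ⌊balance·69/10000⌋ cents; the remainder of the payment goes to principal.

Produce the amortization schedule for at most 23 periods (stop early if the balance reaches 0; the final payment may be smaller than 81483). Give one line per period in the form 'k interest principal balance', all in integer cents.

1 5953 75530 787349
2 5432 76051 711298
3 4907 76576 634722
4 4379 77104 557618
5 3847 77636 479982
6 3311 78172 401810
7 2772 78711 323099
8 2229 79254 243845
9 1682 79801 164044
10 1131 80352 83692
11 577 80906 2786
12 19 2786 0

1. interest=⌊862879·69/10000⌋=5953; principal=81483-5953=75530; balance=862879-75530=787349
2. interest=⌊787349·69/10000⌋=5432; principal=81483-5432=76051; balance=787349-76051=711298
3. interest=⌊711298·69/10000⌋=4907; principal=81483-4907=76576; balance=711298-76576=634722
4. interest=⌊634722·69/10000⌋=4379; principal=81483-4379=77104; balance=634722-77104=557618
5. interest=⌊557618·69/10000⌋=3847; principal=81483-3847=77636; balance=557618-77636=479982
6. interest=⌊479982·69/10000⌋=3311; principal=81483-3311=78172; balance=479982-78172=401810
7. interest=⌊401810·69/10000⌋=2772; principal=81483-2772=78711; balance=401810-78711=323099
8. interest=⌊323099·69/10000⌋=2229; principal=81483-2229=79254; balance=323099-79254=243845
9. interest=⌊243845·69/10000⌋=1682; principal=81483-1682=79801; balance=243845-79801=164044
10. interest=⌊164044·69/10000⌋=1131; principal=81483-1131=80352; balance=164044-80352=83692
11. interest=⌊83692·69/10000⌋=577; principal=81483-577=80906; balance=83692-80906=2786
12. interest=⌊2786·69/10000⌋=19; principal=min(81483-19,2786)=2786; balance=2786-2786=0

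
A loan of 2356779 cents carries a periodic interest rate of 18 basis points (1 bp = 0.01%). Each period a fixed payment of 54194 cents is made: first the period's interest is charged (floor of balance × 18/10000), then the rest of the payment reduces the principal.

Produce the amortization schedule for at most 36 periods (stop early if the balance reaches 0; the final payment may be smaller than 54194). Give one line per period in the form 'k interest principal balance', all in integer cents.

1 4242 49952 2306827
2 4152 50042 2256785
3 4062 50132 2206653
4 3971 50223 2156430
5 3881 50313 2106117
6 3791 50403 2055714
7 3700 50494 2005220
8 3609 50585 1954635
9 3518 50676 1903959
10 3427 50767 1853192
11 3335 50859 1802333
12 3244 50950 1751383
13 3152 51042 1700341
14 3060 51134 1649207
15 2968 51226 1597981
16 2876 51318 1546663
17 2783 51411 1495252
18 2691 51503 1443749
19 2598 51596 1392153
20 2505 51689 1340464
21 2412 51782 1288682
22 2319 51875 1236807
23 2226 51968 1184839
24 2132 52062 1132777
25 2038 52156 1080621
26 1945 52249 1028372
27 1851 52343 976029
28 1756 52438 923591
29 1662 52532 871059
30 1567 52627 818432
31 1473 52721 765711
32 1378 52816 712895
33 1283 52911 659984
34 1187 53007 606977
35 1092 53102 553875
36 996 53198 500677

1. interest=⌊2356779·18/10000⌋=4242; principal=54194-4242=49952; balance=2356779-49952=2306827
2. interest=⌊2306827·18/10000⌋=4152; principal=54194-4152=50042; balance=2306827-50042=2256785
3. interest=⌊2256785·18/10000⌋=4062; principal=54194-4062=50132; balance=2256785-50132=2206653
4. interest=⌊2206653·18/10000⌋=3971; principal=54194-3971=50223; balance=2206653-50223=2156430
5. interest=⌊2156430·18/10000⌋=3881; principal=54194-3881=50313; balance=2156430-50313=2106117
6. interest=⌊2106117·18/10000⌋=3791; principal=54194-3791=50403; balance=2106117-50403=2055714
7. interest=⌊2055714·18/10000⌋=3700; principal=54194-3700=50494; balance=2055714-50494=2005220
8. interest=⌊2005220·18/10000⌋=3609; principal=54194-3609=50585; balance=2005220-50585=1954635
9. interest=⌊1954635·18/10000⌋=3518; principal=54194-3518=50676; balance=1954635-50676=1903959
10. interest=⌊1903959·18/10000⌋=3427; principal=54194-3427=50767; balance=1903959-50767=1853192
11. interest=⌊1853192·18/10000⌋=3335; principal=54194-3335=50859; balance=1853192-50859=1802333
12. interest=⌊1802333·18/10000⌋=3244; principal=54194-3244=50950; balance=1802333-50950=1751383
13. interest=⌊1751383·18/10000⌋=3152; principal=54194-3152=51042; balance=1751383-51042=1700341
14. interest=⌊1700341·18/10000⌋=3060; principal=54194-3060=51134; balance=1700341-51134=1649207
15. interest=⌊1649207·18/10000⌋=2968; principal=54194-2968=51226; balance=1649207-51226=1597981
16. interest=⌊1597981·18/10000⌋=2876; principal=54194-2876=51318; balance=1597981-51318=1546663
17. interest=⌊1546663·18/10000⌋=2783; principal=54194-2783=51411; balance=1546663-51411=1495252
18. interest=⌊1495252·18/10000⌋=2691; principal=54194-2691=51503; balance=1495252-51503=1443749
19. interest=⌊1443749·18/10000⌋=2598; principal=54194-2598=51596; balance=1443749-51596=1392153
20. interest=⌊1392153·18/10000⌋=2505; principal=54194-2505=51689; balance=1392153-51689=1340464
21. interest=⌊1340464·18/10000⌋=2412; principal=54194-2412=51782; balance=1340464-51782=1288682
22. interest=⌊1288682·18/10000⌋=2319; principal=54194-2319=51875; balance=1288682-51875=1236807
23. interest=⌊1236807·18/10000⌋=2226; principal=54194-2226=51968; balance=1236807-51968=1184839
24. interest=⌊1184839·18/10000⌋=2132; principal=54194-2132=52062; balance=1184839-52062=1132777
25. interest=⌊1132777·18/10000⌋=2038; principal=54194-2038=52156; balance=1132777-52156=1080621
26. interest=⌊1080621·18/10000⌋=1945; principal=54194-1945=52249; balance=1080621-52249=1028372
27. interest=⌊1028372·18/10000⌋=1851; principal=54194-1851=52343; balance=1028372-52343=976029
28. interest=⌊976029·18/10000⌋=1756; principal=54194-1756=52438; balance=976029-52438=923591
29. interest=⌊923591·18/10000⌋=1662; principal=54194-1662=52532; balance=923591-52532=871059
30. interest=⌊871059·18/10000⌋=1567; principal=54194-1567=52627; balance=871059-52627=818432
31. interest=⌊818432·18/10000⌋=1473; principal=54194-1473=52721; balance=818432-52721=765711
32. interest=⌊765711·18/10000⌋=1378; principal=54194-1378=52816; balance=765711-52816=712895
33. interest=⌊712895·18/10000⌋=1283; principal=54194-1283=52911; balance=712895-52911=659984
34. interest=⌊659984·18/10000⌋=1187; principal=54194-1187=53007; balance=659984-53007=606977
35. interest=⌊606977·18/10000⌋=1092; principal=54194-1092=53102; balance=606977-53102=553875
36. interest=⌊553875·18/10000⌋=996; principal=54194-996=53198; balance=553875-53198=500677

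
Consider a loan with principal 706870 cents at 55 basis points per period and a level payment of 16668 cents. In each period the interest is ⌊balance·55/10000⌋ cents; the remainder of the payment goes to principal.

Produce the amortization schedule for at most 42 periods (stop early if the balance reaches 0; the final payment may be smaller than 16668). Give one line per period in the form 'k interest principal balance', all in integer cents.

1 3887 12781 694089
2 3817 12851 681238
3 3746 12922 668316
4 3675 12993 655323
5 3604 13064 642259
6 3532 13136 629123
7 3460 13208 615915
8 3387 13281 602634
9 3314 13354 589280
10 3241 13427 575853
11 3167 13501 562352
12 3092 13576 548776
13 3018 13650 535126
14 2943 13725 521401
15 2867 13801 507600
16 2791 13877 493723
17 2715 13953 479770
18 2638 14030 465740
19 2561 14107 451633
20 2483 14185 437448
21 2405 14263 423185
22 2327 14341 408844
23 2248 14420 394424
24 2169 14499 379925
25 2089 14579 365346
26 2009 14659 350687
27 1928 14740 335947
28 1847 14821 321126
29 1766 14902 306224
30 1684 14984 291240
31 1601 15067 276173
32 1518 15150 261023
33 1435 15233 245790
34 1351 15317 230473
35 1267 15401 215072
36 1182 15486 199586
37 1097 15571 184015
38 1012 15656 168359
39 925 15743 152616
40 839 15829 136787
41 752 15916 120871
42 664 16004 104867

1. interest=⌊706870·55/10000⌋=3887; principal=16668-3887=12781; balance=706870-12781=694089
2. interest=⌊694089·55/10000⌋=3817; principal=16668-3817=12851; balance=694089-12851=681238
3. interest=⌊681238·55/10000⌋=3746; principal=16668-3746=12922; balance=681238-12922=668316
4. interest=⌊668316·55/10000⌋=3675; principal=16668-3675=12993; balance=668316-12993=655323
5. interest=⌊655323·55/10000⌋=3604; principal=16668-3604=13064; balance=655323-13064=642259
6. interest=⌊642259·55/10000⌋=3532; principal=16668-3532=13136; balance=642259-13136=629123
7. interest=⌊629123·55/10000⌋=3460; principal=16668-3460=13208; balance=629123-13208=615915
8. interest=⌊615915·55/10000⌋=3387; principal=16668-3387=13281; balance=615915-13281=602634
9. interest=⌊602634·55/10000⌋=3314; principal=16668-3314=13354; balance=602634-13354=589280
10. interest=⌊589280·55/10000⌋=3241; principal=16668-3241=13427; balance=589280-13427=575853
11. interest=⌊575853·55/10000⌋=3167; principal=16668-3167=13501; balance=575853-13501=562352
12. interest=⌊562352·55/10000⌋=3092; principal=16668-3092=13576; balance=562352-13576=548776
13. interest=⌊548776·55/10000⌋=3018; principal=16668-3018=13650; balance=548776-13650=535126
14. interest=⌊535126·55/10000⌋=2943; principal=16668-2943=13725; balance=535126-13725=521401
15. interest=⌊521401·55/10000⌋=2867; principal=16668-2867=13801; balance=521401-13801=507600
16. interest=⌊507600·55/10000⌋=2791; principal=16668-2791=13877; balance=507600-13877=493723
17. interest=⌊493723·55/10000⌋=2715; principal=16668-2715=13953; balance=493723-13953=479770
18. interest=⌊479770·55/10000⌋=2638; principal=16668-2638=14030; balance=479770-14030=465740
19. interest=⌊465740·55/10000⌋=2561; principal=16668-2561=14107; balance=465740-14107=451633
20. interest=⌊451633·55/10000⌋=2483; principal=16668-2483=14185; balance=451633-14185=437448
21. interest=⌊437448·55/10000⌋=2405; principal=16668-2405=14263; balance=437448-14263=423185
22. interest=⌊423185·55/10000⌋=2327; principal=16668-2327=14341; balance=423185-14341=408844
23. interest=⌊408844·55/10000⌋=2248; principal=16668-2248=14420; balance=408844-14420=394424
24. interest=⌊394424·55/10000⌋=2169; principal=16668-2169=14499; balance=394424-14499=379925
25. interest=⌊379925·55/10000⌋=2089; principal=16668-2089=14579; balance=379925-14579=365346
26. interest=⌊365346·55/10000⌋=2009; principal=16668-2009=14659; balance=365346-14659=350687
27. interest=⌊350687·55/10000⌋=1928; principal=16668-1928=14740; balance=350687-14740=335947
28. interest=⌊335947·55/10000⌋=1847; principal=16668-1847=14821; balance=335947-14821=321126
29. interest=⌊321126·55/10000⌋=1766; principal=16668-1766=14902; balance=321126-14902=306224
30. interest=⌊306224·55/10000⌋=1684; principal=16668-1684=14984; balance=306224-14984=291240
31. interest=⌊291240·55/10000⌋=1601; principal=16668-1601=15067; balance=291240-15067=276173
32. interest=⌊276173·55/10000⌋=1518; principal=16668-1518=15150; balance=276173-15150=261023
33. interest=⌊261023·55/10000⌋=1435; principal=16668-1435=15233; balance=261023-15233=245790
34. interest=⌊245790·55/10000⌋=1351; principal=16668-1351=15317; balance=245790-15317=230473
35. interest=⌊230473·55/10000⌋=1267; principal=16668-1267=15401; balance=230473-15401=215072
36. interest=⌊215072·55/10000⌋=1182; principal=16668-1182=15486; balance=215072-15486=199586
37. interest=⌊199586·55/10000⌋=1097; principal=16668-1097=15571; balance=199586-15571=184015
38. interest=⌊184015·55/10000⌋=1012; principal=16668-1012=15656; balance=184015-15656=168359
39. interest=⌊168359·55/10000⌋=925; principal=16668-925=15743; balance=168359-15743=152616
40. interest=⌊152616·55/10000⌋=839; principal=16668-839=15829; balance=152616-15829=136787
41. interest=⌊136787·55/10000⌋=752; principal=16668-752=15916; balance=136787-15916=120871
42. interest=⌊120871·55/10000⌋=664; principal=16668-664=16004; balance=120871-16004=104867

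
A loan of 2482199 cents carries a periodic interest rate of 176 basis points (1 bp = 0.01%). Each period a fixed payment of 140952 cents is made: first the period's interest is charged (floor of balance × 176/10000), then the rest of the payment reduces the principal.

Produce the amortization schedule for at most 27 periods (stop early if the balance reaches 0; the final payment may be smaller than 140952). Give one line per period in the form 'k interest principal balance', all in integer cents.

1. interest=⌊2482199·176/10000⌋=43686; principal=140952-43686=97266; balance=2482199-97266=2384933
2. interest=⌊2384933·176/10000⌋=41974; principal=140952-41974=98978; balance=2384933-98978=2285955
3. interest=⌊2285955·176/10000⌋=40232; principal=140952-40232=100720; balance=2285955-100720=2185235
4. interest=⌊2185235·176/10000⌋=38460; principal=140952-38460=102492; balance=2185235-102492=2082743
5. interest=⌊2082743·176/10000⌋=36656; principal=140952-36656=104296; balance=2082743-104296=1978447
6. interest=⌊1978447·176/10000⌋=34820; principal=140952-34820=106132; balance=1978447-106132=1872315
7. interest=⌊1872315·176/10000⌋=32952; principal=140952-32952=108000; balance=1872315-108000=1764315
8. interest=⌊1764315·176/10000⌋=31051; principal=140952-31051=109901; balance=1764315-109901=1654414
9. interest=⌊1654414·176/10000⌋=29117; principal=140952-29117=111835; balance=1654414-111835=1542579
10. interest=⌊1542579·176/10000⌋=27149; principal=140952-27149=113803; balance=1542579-113803=1428776
11. interest=⌊1428776·176/10000⌋=25146; principal=140952-25146=115806; balance=1428776-115806=1312970
12. interest=⌊1312970·176/10000⌋=23108; principal=140952-23108=117844; balance=1312970-117844=1195126
13. interest=⌊1195126·176/10000⌋=21034; principal=140952-21034=119918; balance=1195126-119918=1075208
14. interest=⌊1075208·176/10000⌋=18923; principal=140952-18923=122029; balance=1075208-122029=953179
15. interest=⌊953179·176/10000⌋=16775; principal=140952-16775=124177; balance=953179-124177=829002
16. interest=⌊829002·176/10000⌋=14590; principal=140952-14590=126362; balance=829002-126362=702640
17. interest=⌊702640·176/10000⌋=12366; principal=140952-12366=128586; balance=702640-128586=574054
18. interest=⌊574054·176/10000⌋=10103; principal=140952-10103=130849; balance=574054-130849=443205
19. interest=⌊443205·176/10000⌋=7800; principal=140952-7800=133152; balance=443205-133152=310053
20. interest=⌊310053·176/10000⌋=5456; principal=140952-5456=135496; balance=310053-135496=174557
21. interest=⌊174557·176/10000⌋=3072; principal=140952-3072=137880; balance=174557-137880=36677
22. interest=⌊36677·176/10000⌋=645; principal=min(140952-645,36677)=36677; balance=36677-36677=0

1 43686 97266 2384933
2 41974 98978 2285955
3 40232 100720 2185235
4 38460 102492 2082743
5 36656 104296 1978447
6 34820 106132 1872315
7 32952 108000 1764315
8 31051 109901 1654414
9 29117 111835 1542579
10 27149 113803 1428776
11 25146 115806 1312970
12 23108 117844 1195126
13 21034 119918 1075208
14 18923 122029 953179
15 16775 124177 829002
16 14590 126362 702640
17 12366 128586 574054
18 10103 130849 443205
19 7800 133152 310053
20 5456 135496 174557
21 3072 137880 36677
22 645 36677 0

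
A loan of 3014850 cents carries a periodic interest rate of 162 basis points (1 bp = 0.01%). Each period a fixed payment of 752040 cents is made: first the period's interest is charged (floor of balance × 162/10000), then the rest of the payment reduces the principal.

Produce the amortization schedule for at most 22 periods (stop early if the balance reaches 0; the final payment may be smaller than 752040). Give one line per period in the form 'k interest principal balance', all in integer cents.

1. interest=⌊3014850·162/10000⌋=48840; principal=752040-48840=703200; balance=3014850-703200=2311650
2. interest=⌊2311650·162/10000⌋=37448; principal=752040-37448=714592; balance=2311650-714592=1597058
3. interest=⌊1597058·162/10000⌋=25872; principal=752040-25872=726168; balance=1597058-726168=870890
4. interest=⌊870890·162/10000⌋=14108; principal=752040-14108=737932; balance=870890-737932=132958
5. interest=⌊132958·162/10000⌋=2153; principal=min(752040-2153,132958)=132958; balance=132958-132958=0

1 48840 703200 2311650
2 37448 714592 1597058
3 25872 726168 870890
4 14108 737932 132958
5 2153 132958 0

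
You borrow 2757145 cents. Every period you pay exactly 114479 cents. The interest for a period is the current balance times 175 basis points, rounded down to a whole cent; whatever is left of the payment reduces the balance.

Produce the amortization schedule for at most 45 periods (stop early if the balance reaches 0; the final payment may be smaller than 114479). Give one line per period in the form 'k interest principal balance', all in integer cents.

1. interest=⌊2757145·175/10000⌋=48250; principal=114479-48250=66229; balance=2757145-66229=2690916
2. interest=⌊2690916·175/10000⌋=47091; principal=114479-47091=67388; balance=2690916-67388=2623528
3. interest=⌊2623528·175/10000⌋=45911; principal=114479-45911=68568; balance=2623528-68568=2554960
4. interest=⌊2554960·175/10000⌋=44711; principal=114479-44711=69768; balance=2554960-69768=2485192
5. interest=⌊2485192·175/10000⌋=43490; principal=114479-43490=70989; balance=2485192-70989=2414203
6. interest=⌊2414203·175/10000⌋=42248; principal=114479-42248=72231; balance=2414203-72231=2341972
7. interest=⌊2341972·175/10000⌋=40984; principal=114479-40984=73495; balance=2341972-73495=2268477
8. interest=⌊2268477·175/10000⌋=39698; principal=114479-39698=74781; balance=2268477-74781=2193696
9. interest=⌊2193696·175/10000⌋=38389; principal=114479-38389=76090; balance=2193696-76090=2117606
10. interest=⌊2117606·175/10000⌋=37058; principal=114479-37058=77421; balance=2117606-77421=2040185
11. interest=⌊2040185·175/10000⌋=35703; principal=114479-35703=78776; balance=2040185-78776=1961409
12. interest=⌊1961409·175/10000⌋=34324; principal=114479-34324=80155; balance=1961409-80155=1881254
13. interest=⌊1881254·175/10000⌋=32921; principal=114479-32921=81558; balance=1881254-81558=1799696
14. interest=⌊1799696·175/10000⌋=31494; principal=114479-31494=82985; balance=1799696-82985=1716711
15. interest=⌊1716711·175/10000⌋=30042; principal=114479-30042=84437; balance=1716711-84437=1632274
16. interest=⌊1632274·175/10000⌋=28564; principal=114479-28564=85915; balance=1632274-85915=1546359
17. interest=⌊1546359·175/10000⌋=27061; principal=114479-27061=87418; balance=1546359-87418=1458941
18. interest=⌊1458941·175/10000⌋=25531; principal=114479-25531=88948; balance=1458941-88948=1369993
19. interest=⌊1369993·175/10000⌋=23974; principal=114479-23974=90505; balance=1369993-90505=1279488
20. interest=⌊1279488·175/10000⌋=22391; principal=114479-22391=92088; balance=1279488-92088=1187400
21. interest=⌊1187400·175/10000⌋=20779; principal=114479-20779=93700; balance=1187400-93700=1093700
22. interest=⌊1093700·175/10000⌋=19139; principal=114479-19139=95340; balance=1093700-95340=998360
23. interest=⌊998360·175/10000⌋=17471; principal=114479-17471=97008; balance=998360-97008=901352
24. interest=⌊901352·175/10000⌋=15773; principal=114479-15773=98706; balance=901352-98706=802646
25. interest=⌊802646·175/10000⌋=14046; principal=114479-14046=100433; balance=802646-100433=702213
26. interest=⌊702213·175/10000⌋=12288; principal=114479-12288=102191; balance=702213-102191=600022
27. interest=⌊600022·175/10000⌋=10500; principal=114479-10500=103979; balance=600022-103979=496043
28. interest=⌊496043·175/10000⌋=8680; principal=114479-8680=105799; balance=496043-105799=390244
29. interest=⌊390244·175/10000⌋=6829; principal=114479-6829=107650; balance=390244-107650=282594
30. interest=⌊282594·175/10000⌋=4945; principal=114479-4945=109534; balance=282594-109534=173060
31. interest=⌊173060·175/10000⌋=3028; principal=114479-3028=111451; balance=173060-111451=61609
32. interest=⌊61609·175/10000⌋=1078; principal=min(114479-1078,61609)=61609; balance=61609-61609=0

1 48250 66229 2690916
2 47091 67388 2623528
3 45911 68568 2554960
4 44711 69768 2485192
5 43490 70989 2414203
6 42248 72231 2341972
7 40984 73495 2268477
8 39698 74781 2193696
9 38389 76090 2117606
10 37058 77421 2040185
11 35703 78776 1961409
12 34324 80155 1881254
13 32921 81558 1799696
14 31494 82985 1716711
15 30042 84437 1632274
16 28564 85915 1546359
17 27061 87418 1458941
18 25531 88948 1369993
19 23974 90505 1279488
20 22391 92088 1187400
21 20779 93700 1093700
22 19139 95340 998360
23 17471 97008 901352
24 15773 98706 802646
25 14046 100433 702213
26 12288 102191 600022
27 10500 103979 496043
28 8680 105799 390244
29 6829 107650 282594
30 4945 109534 173060
31 3028 111451 61609
32 1078 61609 0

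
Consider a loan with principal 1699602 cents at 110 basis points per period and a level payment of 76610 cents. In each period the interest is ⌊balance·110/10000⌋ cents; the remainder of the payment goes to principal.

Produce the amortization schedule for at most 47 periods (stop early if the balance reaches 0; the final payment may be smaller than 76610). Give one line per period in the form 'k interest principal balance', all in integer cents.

1 18695 57915 1641687
2 18058 58552 1583135
3 17414 59196 1523939
4 16763 59847 1464092
5 16105 60505 1403587
6 15439 61171 1342416
7 14766 61844 1280572
8 14086 62524 1218048
9 13398 63212 1154836
10 12703 63907 1090929
11 12000 64610 1026319
12 11289 65321 960998
13 10570 66040 894958
14 9844 66766 828192
15 9110 67500 760692
16 8367 68243 692449
17 7616 68994 623455
18 6858 69752 553703
19 6090 70520 483183
20 5315 71295 411888
21 4530 72080 339808
22 3737 72873 266935
23 2936 73674 193261
24 2125 74485 118776
25 1306 75304 43472
26 478 43472 0

1. interest=⌊1699602·110/10000⌋=18695; principal=76610-18695=57915; balance=1699602-57915=1641687
2. interest=⌊1641687·110/10000⌋=18058; principal=76610-18058=58552; balance=1641687-58552=1583135
3. interest=⌊1583135·110/10000⌋=17414; principal=76610-17414=59196; balance=1583135-59196=1523939
4. interest=⌊1523939·110/10000⌋=16763; principal=76610-16763=59847; balance=1523939-59847=1464092
5. interest=⌊1464092·110/10000⌋=16105; principal=76610-16105=60505; balance=1464092-60505=1403587
6. interest=⌊1403587·110/10000⌋=15439; principal=76610-15439=61171; balance=1403587-61171=1342416
7. interest=⌊1342416·110/10000⌋=14766; principal=76610-14766=61844; balance=1342416-61844=1280572
8. interest=⌊1280572·110/10000⌋=14086; principal=76610-14086=62524; balance=1280572-62524=1218048
9. interest=⌊1218048·110/10000⌋=13398; principal=76610-13398=63212; balance=1218048-63212=1154836
10. interest=⌊1154836·110/10000⌋=12703; principal=76610-12703=63907; balance=1154836-63907=1090929
11. interest=⌊1090929·110/10000⌋=12000; principal=76610-12000=64610; balance=1090929-64610=1026319
12. interest=⌊1026319·110/10000⌋=11289; principal=76610-11289=65321; balance=1026319-65321=960998
13. interest=⌊960998·110/10000⌋=10570; principal=76610-10570=66040; balance=960998-66040=894958
14. interest=⌊894958·110/10000⌋=9844; principal=76610-9844=66766; balance=894958-66766=828192
15. interest=⌊828192·110/10000⌋=9110; principal=76610-9110=67500; balance=828192-67500=760692
16. interest=⌊760692·110/10000⌋=8367; principal=76610-8367=68243; balance=760692-68243=692449
17. interest=⌊692449·110/10000⌋=7616; principal=76610-7616=68994; balance=692449-68994=623455
18. interest=⌊623455·110/10000⌋=6858; principal=76610-6858=69752; balance=623455-69752=553703
19. interest=⌊553703·110/10000⌋=6090; principal=76610-6090=70520; balance=553703-70520=483183
20. interest=⌊483183·110/10000⌋=5315; principal=76610-5315=71295; balance=483183-71295=411888
21. interest=⌊411888·110/10000⌋=4530; principal=76610-4530=72080; balance=411888-72080=339808
22. interest=⌊339808·110/10000⌋=3737; principal=76610-3737=72873; balance=339808-72873=266935
23. interest=⌊266935·110/10000⌋=2936; principal=76610-2936=73674; balance=266935-73674=193261
24. interest=⌊193261·110/10000⌋=2125; principal=76610-2125=74485; balance=193261-74485=118776
25. interest=⌊118776·110/10000⌋=1306; principal=76610-1306=75304; balance=118776-75304=43472
26. interest=⌊43472·110/10000⌋=478; principal=min(76610-478,43472)=43472; balance=43472-43472=0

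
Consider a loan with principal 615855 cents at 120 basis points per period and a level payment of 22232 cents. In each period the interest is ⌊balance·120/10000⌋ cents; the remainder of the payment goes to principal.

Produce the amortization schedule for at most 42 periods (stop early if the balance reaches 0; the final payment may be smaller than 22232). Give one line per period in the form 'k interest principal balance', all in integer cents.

1. interest=⌊615855·120/10000⌋=7390; principal=22232-7390=14842; balance=615855-14842=601013
2. interest=⌊601013·120/10000⌋=7212; principal=22232-7212=15020; balance=601013-15020=585993
3. interest=⌊585993·120/10000⌋=7031; principal=22232-7031=15201; balance=585993-15201=570792
4. interest=⌊570792·120/10000⌋=6849; principal=22232-6849=15383; balance=570792-15383=555409
5. interest=⌊555409·120/10000⌋=6664; principal=22232-6664=15568; balance=555409-15568=539841
6. interest=⌊539841·120/10000⌋=6478; principal=22232-6478=15754; balance=539841-15754=524087
7. interest=⌊524087·120/10000⌋=6289; principal=22232-6289=15943; balance=524087-15943=508144
8. interest=⌊508144·120/10000⌋=6097; principal=22232-6097=16135; balance=508144-16135=492009
9. interest=⌊492009·120/10000⌋=5904; principal=22232-5904=16328; balance=492009-16328=475681
10. interest=⌊475681·120/10000⌋=5708; principal=22232-5708=16524; balance=475681-16524=459157
11. interest=⌊459157·120/10000⌋=5509; principal=22232-5509=16723; balance=459157-16723=442434
12. interest=⌊442434·120/10000⌋=5309; principal=22232-5309=16923; balance=442434-16923=425511
13. interest=⌊425511·120/10000⌋=5106; principal=22232-5106=17126; balance=425511-17126=408385
14. interest=⌊408385·120/10000⌋=4900; principal=22232-4900=17332; balance=408385-17332=391053
15. interest=⌊391053·120/10000⌋=4692; principal=22232-4692=17540; balance=391053-17540=373513
16. interest=⌊373513·120/10000⌋=4482; principal=22232-4482=17750; balance=373513-17750=355763
17. interest=⌊355763·120/10000⌋=4269; principal=22232-4269=17963; balance=355763-17963=337800
18. interest=⌊337800·120/10000⌋=4053; principal=22232-4053=18179; balance=337800-18179=319621
19. interest=⌊319621·120/10000⌋=3835; principal=22232-3835=18397; balance=319621-18397=301224
20. interest=⌊301224·120/10000⌋=3614; principal=22232-3614=18618; balance=301224-18618=282606
21. interest=⌊282606·120/10000⌋=3391; principal=22232-3391=18841; balance=282606-18841=263765
22. interest=⌊263765·120/10000⌋=3165; principal=22232-3165=19067; balance=263765-19067=244698
23. interest=⌊244698·120/10000⌋=2936; principal=22232-2936=19296; balance=244698-19296=225402
24. interest=⌊225402·120/10000⌋=2704; principal=22232-2704=19528; balance=225402-19528=205874
25. interest=⌊205874·120/10000⌋=2470; principal=22232-2470=19762; balance=205874-19762=186112
26. interest=⌊186112·120/10000⌋=2233; principal=22232-2233=19999; balance=186112-19999=166113
27. interest=⌊166113·120/10000⌋=1993; principal=22232-1993=20239; balance=166113-20239=145874
28. interest=⌊145874·120/10000⌋=1750; principal=22232-1750=20482; balance=145874-20482=125392
29. interest=⌊125392·120/10000⌋=1504; principal=22232-1504=20728; balance=125392-20728=104664
30. interest=⌊104664·120/10000⌋=1255; principal=22232-1255=20977; balance=104664-20977=83687
31. interest=⌊83687·120/10000⌋=1004; principal=22232-1004=21228; balance=83687-21228=62459
32. interest=⌊62459·120/10000⌋=749; principal=22232-749=21483; balance=62459-21483=40976
33. interest=⌊40976·120/10000⌋=491; principal=22232-491=21741; balance=40976-21741=19235
34. interest=⌊19235·120/10000⌋=230; principal=min(22232-230,19235)=19235; balance=19235-19235=0

1 7390 14842 601013
2 7212 15020 585993
3 7031 15201 570792
4 6849 15383 555409
5 6664 15568 539841
6 6478 15754 524087
7 6289 15943 508144
8 6097 16135 492009
9 5904 16328 475681
10 5708 16524 459157
11 5509 16723 442434
12 5309 16923 425511
13 5106 17126 408385
14 4900 17332 391053
15 4692 17540 373513
16 4482 17750 355763
17 4269 17963 337800
18 4053 18179 319621
19 3835 18397 301224
20 3614 18618 282606
21 3391 18841 263765
22 3165 19067 244698
23 2936 19296 225402
24 2704 19528 205874
25 2470 19762 186112
26 2233 19999 166113
27 1993 20239 145874
28 1750 20482 125392
29 1504 20728 104664
30 1255 20977 83687
31 1004 21228 62459
32 749 21483 40976
33 491 21741 19235
34 230 19235 0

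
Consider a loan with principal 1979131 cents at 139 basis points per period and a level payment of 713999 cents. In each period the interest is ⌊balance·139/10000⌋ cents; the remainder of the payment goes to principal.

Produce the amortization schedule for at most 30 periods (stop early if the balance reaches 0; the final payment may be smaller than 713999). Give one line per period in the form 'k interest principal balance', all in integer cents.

1 27509 686490 1292641
2 17967 696032 596609
3 8292 596609 0

1. interest=⌊1979131·139/10000⌋=27509; principal=713999-27509=686490; balance=1979131-686490=1292641
2. interest=⌊1292641·139/10000⌋=17967; principal=713999-17967=696032; balance=1292641-696032=596609
3. interest=⌊596609·139/10000⌋=8292; principal=min(713999-8292,596609)=596609; balance=596609-596609=0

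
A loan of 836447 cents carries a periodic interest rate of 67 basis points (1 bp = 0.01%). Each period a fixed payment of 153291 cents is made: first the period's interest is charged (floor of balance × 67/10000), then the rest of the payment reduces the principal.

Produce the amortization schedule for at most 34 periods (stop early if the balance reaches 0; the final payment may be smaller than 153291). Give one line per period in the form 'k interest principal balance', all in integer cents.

1 5604 147687 688760
2 4614 148677 540083
3 3618 149673 390410
4 2615 150676 239734
5 1606 151685 88049
6 589 88049 0

1. interest=⌊836447·67/10000⌋=5604; principal=153291-5604=147687; balance=836447-147687=688760
2. interest=⌊688760·67/10000⌋=4614; principal=153291-4614=148677; balance=688760-148677=540083
3. interest=⌊540083·67/10000⌋=3618; principal=153291-3618=149673; balance=540083-149673=390410
4. interest=⌊390410·67/10000⌋=2615; principal=153291-2615=150676; balance=390410-150676=239734
5. interest=⌊239734·67/10000⌋=1606; principal=153291-1606=151685; balance=239734-151685=88049
6. interest=⌊88049·67/10000⌋=589; principal=min(153291-589,88049)=88049; balance=88049-88049=0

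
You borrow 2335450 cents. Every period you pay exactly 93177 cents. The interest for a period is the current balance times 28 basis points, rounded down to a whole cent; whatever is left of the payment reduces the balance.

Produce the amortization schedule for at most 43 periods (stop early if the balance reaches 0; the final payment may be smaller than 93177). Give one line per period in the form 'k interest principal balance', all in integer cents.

1 6539 86638 2248812
2 6296 86881 2161931
3 6053 87124 2074807
4 5809 87368 1987439
5 5564 87613 1899826
6 5319 87858 1811968
7 5073 88104 1723864
8 4826 88351 1635513
9 4579 88598 1546915
10 4331 88846 1458069
11 4082 89095 1368974
12 3833 89344 1279630
13 3582 89595 1190035
14 3332 89845 1100190
15 3080 90097 1010093
16 2828 90349 919744
17 2575 90602 829142
18 2321 90856 738286
19 2067 91110 647176
20 1812 91365 555811
21 1556 91621 464190
22 1299 91878 372312
23 1042 92135 280177
24 784 92393 187784
25 525 92652 95132
26 266 92911 2221
27 6 2221 0

1. interest=⌊2335450·28/10000⌋=6539; principal=93177-6539=86638; balance=2335450-86638=2248812
2. interest=⌊2248812·28/10000⌋=6296; principal=93177-6296=86881; balance=2248812-86881=2161931
3. interest=⌊2161931·28/10000⌋=6053; principal=93177-6053=87124; balance=2161931-87124=2074807
4. interest=⌊2074807·28/10000⌋=5809; principal=93177-5809=87368; balance=2074807-87368=1987439
5. interest=⌊1987439·28/10000⌋=5564; principal=93177-5564=87613; balance=1987439-87613=1899826
6. interest=⌊1899826·28/10000⌋=5319; principal=93177-5319=87858; balance=1899826-87858=1811968
7. interest=⌊1811968·28/10000⌋=5073; principal=93177-5073=88104; balance=1811968-88104=1723864
8. interest=⌊1723864·28/10000⌋=4826; principal=93177-4826=88351; balance=1723864-88351=1635513
9. interest=⌊1635513·28/10000⌋=4579; principal=93177-4579=88598; balance=1635513-88598=1546915
10. interest=⌊1546915·28/10000⌋=4331; principal=93177-4331=88846; balance=1546915-88846=1458069
11. interest=⌊1458069·28/10000⌋=4082; principal=93177-4082=89095; balance=1458069-89095=1368974
12. interest=⌊1368974·28/10000⌋=3833; principal=93177-3833=89344; balance=1368974-89344=1279630
13. interest=⌊1279630·28/10000⌋=3582; principal=93177-3582=89595; balance=1279630-89595=1190035
14. interest=⌊1190035·28/10000⌋=3332; principal=93177-3332=89845; balance=1190035-89845=1100190
15. interest=⌊1100190·28/10000⌋=3080; principal=93177-3080=90097; balance=1100190-90097=1010093
16. interest=⌊1010093·28/10000⌋=2828; principal=93177-2828=90349; balance=1010093-90349=919744
17. interest=⌊919744·28/10000⌋=2575; principal=93177-2575=90602; balance=919744-90602=829142
18. interest=⌊829142·28/10000⌋=2321; principal=93177-2321=90856; balance=829142-90856=738286
19. interest=⌊738286·28/10000⌋=2067; principal=93177-2067=91110; balance=738286-91110=647176
20. interest=⌊647176·28/10000⌋=1812; principal=93177-1812=91365; balance=647176-91365=555811
21. interest=⌊555811·28/10000⌋=1556; principal=93177-1556=91621; balance=555811-91621=464190
22. interest=⌊464190·28/10000⌋=1299; principal=93177-1299=91878; balance=464190-91878=372312
23. interest=⌊372312·28/10000⌋=1042; principal=93177-1042=92135; balance=372312-92135=280177
24. interest=⌊280177·28/10000⌋=784; principal=93177-784=92393; balance=280177-92393=187784
25. interest=⌊187784·28/10000⌋=525; principal=93177-525=92652; balance=187784-92652=95132
26. interest=⌊95132·28/10000⌋=266; principal=93177-266=92911; balance=95132-92911=2221
27. interest=⌊2221·28/10000⌋=6; principal=min(93177-6,2221)=2221; balance=2221-2221=0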